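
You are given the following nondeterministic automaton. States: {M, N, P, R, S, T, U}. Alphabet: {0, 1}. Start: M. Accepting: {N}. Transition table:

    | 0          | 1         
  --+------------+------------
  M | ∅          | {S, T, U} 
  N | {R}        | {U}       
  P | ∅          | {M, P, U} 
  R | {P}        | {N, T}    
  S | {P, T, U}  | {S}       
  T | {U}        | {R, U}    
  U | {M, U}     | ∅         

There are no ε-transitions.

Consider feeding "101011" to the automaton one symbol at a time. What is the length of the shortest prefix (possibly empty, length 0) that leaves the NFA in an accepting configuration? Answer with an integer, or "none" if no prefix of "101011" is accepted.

Start in {M}.
Read '1': M→{S, T, U}; now {S, T, U}.
Read '0': S→{P, T, U}, T→{U}, U→{M, U}; now {M, P, T, U}.
Read '1': M→{S, T, U}, P→{M, P, U}, T→{R, U}, U→∅; now {M, P, R, S, T, U}.
Read '0': M→∅, P→∅, R→{P}, S→{P, T, U}, T→{U}, U→{M, U}; now {M, P, T, U}.
Read '1': M→{S, T, U}, P→{M, P, U}, T→{R, U}, U→∅; now {M, P, R, S, T, U}.
Read '1': M→{S, T, U}, P→{M, P, U}, R→{N, T}, S→{S}, T→{R, U}, U→∅; now {M, N, P, R, S, T, U}.
None of the earlier sets intersect F, but {M, N, P, R, S, T, U} does.

6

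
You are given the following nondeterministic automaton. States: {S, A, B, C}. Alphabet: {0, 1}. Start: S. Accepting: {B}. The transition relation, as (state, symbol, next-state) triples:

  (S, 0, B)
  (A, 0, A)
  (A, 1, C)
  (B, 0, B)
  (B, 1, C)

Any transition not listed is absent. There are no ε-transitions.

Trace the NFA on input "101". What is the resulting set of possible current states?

∅

Start in {S}.
Read '1': {S} → ∅.
The set is empty and remains empty for the remaining 2 symbols.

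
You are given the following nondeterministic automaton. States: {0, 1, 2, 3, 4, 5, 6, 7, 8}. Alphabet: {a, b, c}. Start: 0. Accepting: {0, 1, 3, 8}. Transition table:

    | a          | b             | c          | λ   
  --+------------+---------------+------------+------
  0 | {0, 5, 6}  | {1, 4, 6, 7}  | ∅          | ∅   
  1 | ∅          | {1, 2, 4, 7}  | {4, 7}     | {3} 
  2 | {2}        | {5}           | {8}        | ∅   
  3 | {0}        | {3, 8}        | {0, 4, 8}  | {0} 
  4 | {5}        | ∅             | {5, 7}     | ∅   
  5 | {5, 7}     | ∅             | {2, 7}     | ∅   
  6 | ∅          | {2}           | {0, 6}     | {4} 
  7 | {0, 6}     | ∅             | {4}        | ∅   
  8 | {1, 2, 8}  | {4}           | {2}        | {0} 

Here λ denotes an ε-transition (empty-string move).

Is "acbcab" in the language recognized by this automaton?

Start in {0}.
Read 'a': 0→{0, 5, 6}; union {0, 5, 6}; ε-closure = {0, 4, 5, 6}.
Read 'c': 0→∅, 4→{5, 7}, 5→{2, 7}, 6→{0, 6}; union {0, 2, 5, 6, 7}; ε-closure = {0, 2, 4, 5, 6, 7}.
Read 'b': 0→{1, 4, 6, 7}, 2→{5}, 4→∅, 5→∅, 6→{2}, 7→∅; union {1, 2, 4, 5, 6, 7}; ε-closure = {0, 1, 2, 3, 4, 5, 6, 7}.
Read 'c': 0→∅, 1→{4, 7}, 2→{8}, 3→{0, 4, 8}, 4→{5, 7}, 5→{2, 7}, 6→{0, 6}, 7→{4}; now {0, 2, 4, 5, 6, 7, 8}.
Read 'a': 0→{0, 5, 6}, 2→{2}, 4→{5}, 5→{5, 7}, 6→∅, 7→{0, 6}, 8→{1, 2, 8}; union {0, 1, 2, 5, 6, 7, 8}; ε-closure = {0, 1, 2, 3, 4, 5, 6, 7, 8}.
Read 'b': 0→{1, 4, 6, 7}, 1→{1, 2, 4, 7}, 2→{5}, 3→{3, 8}, 4→∅, 5→∅, 6→{2}, 7→∅, 8→{4}; union {1, 2, 3, 4, 5, 6, 7, 8}; ε-closure = {0, 1, 2, 3, 4, 5, 6, 7, 8}.
The final set {0, 1, 2, 3, 4, 5, 6, 7, 8} contains the accepting states 0, 1, 3, 8.

Yes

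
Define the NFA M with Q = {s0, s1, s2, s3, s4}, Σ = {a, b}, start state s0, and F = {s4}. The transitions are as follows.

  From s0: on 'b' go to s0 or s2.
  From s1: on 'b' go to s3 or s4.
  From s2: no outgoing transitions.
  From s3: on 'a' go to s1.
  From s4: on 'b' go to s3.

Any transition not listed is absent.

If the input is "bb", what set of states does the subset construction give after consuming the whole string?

{s0, s2}

Start in {s0}.
Read 'b': s0→{s0, s2}; now {s0, s2}.
Read 'b': s0→{s0, s2}, s2→∅; now {s0, s2}.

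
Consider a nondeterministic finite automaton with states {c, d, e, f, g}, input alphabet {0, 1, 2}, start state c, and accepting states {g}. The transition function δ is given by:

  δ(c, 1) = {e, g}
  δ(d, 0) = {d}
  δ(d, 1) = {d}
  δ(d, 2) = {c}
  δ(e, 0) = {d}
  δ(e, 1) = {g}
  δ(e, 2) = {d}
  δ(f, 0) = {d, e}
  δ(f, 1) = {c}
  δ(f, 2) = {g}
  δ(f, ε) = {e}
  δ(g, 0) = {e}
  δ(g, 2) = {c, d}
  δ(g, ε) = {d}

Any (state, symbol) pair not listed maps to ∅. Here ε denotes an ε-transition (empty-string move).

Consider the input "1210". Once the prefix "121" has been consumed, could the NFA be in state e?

Yes

Start in {c}.
Read '1': c→{e, g}; union {e, g}; ε-closure = {d, e, g}.
Read '2': d→{c}, e→{d}, g→{c, d}; now {c, d}.
Read '1': c→{e, g}, d→{d}; now {d, e, g}.
State e is in {d, e, g}.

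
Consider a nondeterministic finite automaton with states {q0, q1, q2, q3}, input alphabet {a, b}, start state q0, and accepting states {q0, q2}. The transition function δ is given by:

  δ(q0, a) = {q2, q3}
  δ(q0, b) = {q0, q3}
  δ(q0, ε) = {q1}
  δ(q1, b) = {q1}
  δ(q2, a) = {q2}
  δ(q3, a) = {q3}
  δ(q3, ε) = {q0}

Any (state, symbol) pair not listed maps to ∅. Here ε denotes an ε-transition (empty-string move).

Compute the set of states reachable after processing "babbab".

{q0, q1, q3}

Start: ε-closure({q0}) = {q0, q1}.
Read 'b': {q0, q1} → {q0, q1, q3}.
Read 'a': {q0, q1, q3} → {q0, q1, q2, q3}.
Read 'b': {q0, q1, q2, q3} → {q0, q1, q3}.
Read 'b': {q0, q1, q3} → {q0, q1, q3}.
Read 'a': {q0, q1, q3} → {q0, q1, q2, q3}.
Read 'b': {q0, q1, q2, q3} → {q0, q1, q3}.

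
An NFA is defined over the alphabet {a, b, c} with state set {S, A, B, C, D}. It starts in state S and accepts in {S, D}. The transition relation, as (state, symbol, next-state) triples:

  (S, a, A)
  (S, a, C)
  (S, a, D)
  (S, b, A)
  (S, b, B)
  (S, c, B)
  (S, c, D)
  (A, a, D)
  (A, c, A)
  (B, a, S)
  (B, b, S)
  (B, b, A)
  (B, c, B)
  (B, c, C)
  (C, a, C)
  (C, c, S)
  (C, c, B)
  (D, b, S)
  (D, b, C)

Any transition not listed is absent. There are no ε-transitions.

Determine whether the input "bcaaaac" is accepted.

Yes

Start in {S}.
Read 'b': {S} → {A, B}.
Read 'c': {A, B} → {A, B, C}.
Read 'a': {A, B, C} → {S, C, D}.
Read 'a': {S, C, D} → {A, C, D}.
Read 'a': {A, C, D} → {C, D}.
Read 'a': {C, D} → {C}.
Read 'c': {C} → {S, B}.
The final set {S, B} contains the accepting state S.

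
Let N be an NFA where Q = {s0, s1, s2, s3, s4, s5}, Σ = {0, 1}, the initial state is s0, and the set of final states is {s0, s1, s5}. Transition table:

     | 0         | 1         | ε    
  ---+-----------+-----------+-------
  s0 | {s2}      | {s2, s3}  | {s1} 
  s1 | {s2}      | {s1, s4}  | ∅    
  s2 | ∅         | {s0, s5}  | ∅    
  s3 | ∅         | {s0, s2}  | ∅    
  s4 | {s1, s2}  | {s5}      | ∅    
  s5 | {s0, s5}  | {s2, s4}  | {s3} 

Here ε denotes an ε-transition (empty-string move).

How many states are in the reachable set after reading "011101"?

Start: ε-closure({s0}) = {s0, s1}.
Read '0': s0→{s2}, s1→{s2}; now {s2}.
Read '1': s2→{s0, s5}; union {s0, s5}; ε-closure = {s0, s1, s3, s5}.
Read '1': s0→{s2, s3}, s1→{s1, s4}, s3→{s0, s2}, s5→{s2, s4}; now {s0, s1, s2, s3, s4}.
Read '1': s0→{s2, s3}, s1→{s1, s4}, s2→{s0, s5}, s3→{s0, s2}, s4→{s5}; now {s0, s1, s2, s3, s4, s5}.
Read '0': s0→{s2}, s1→{s2}, s2→∅, s3→∅, s4→{s1, s2}, s5→{s0, s5}; union {s0, s1, s2, s5}; ε-closure = {s0, s1, s2, s3, s5}.
Read '1': s0→{s2, s3}, s1→{s1, s4}, s2→{s0, s5}, s3→{s0, s2}, s5→{s2, s4}; now {s0, s1, s2, s3, s4, s5}.
That set has 6 states.

6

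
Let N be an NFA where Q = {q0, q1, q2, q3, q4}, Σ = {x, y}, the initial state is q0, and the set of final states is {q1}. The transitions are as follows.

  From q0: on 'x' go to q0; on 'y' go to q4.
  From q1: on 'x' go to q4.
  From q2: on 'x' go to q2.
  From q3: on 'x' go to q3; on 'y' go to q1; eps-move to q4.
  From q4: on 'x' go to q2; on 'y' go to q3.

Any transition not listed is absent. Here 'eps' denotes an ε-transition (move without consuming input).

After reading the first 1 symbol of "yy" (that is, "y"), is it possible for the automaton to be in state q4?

Start in {q0}.
Read 'y': q0→{q4}; now {q4}.
State q4 is in {q4}.

Yes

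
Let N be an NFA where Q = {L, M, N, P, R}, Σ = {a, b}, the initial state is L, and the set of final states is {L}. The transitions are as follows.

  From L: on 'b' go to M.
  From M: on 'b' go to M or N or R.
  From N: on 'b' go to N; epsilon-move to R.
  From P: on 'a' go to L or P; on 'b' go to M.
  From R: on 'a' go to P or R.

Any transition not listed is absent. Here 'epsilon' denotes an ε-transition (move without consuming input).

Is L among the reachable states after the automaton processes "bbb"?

No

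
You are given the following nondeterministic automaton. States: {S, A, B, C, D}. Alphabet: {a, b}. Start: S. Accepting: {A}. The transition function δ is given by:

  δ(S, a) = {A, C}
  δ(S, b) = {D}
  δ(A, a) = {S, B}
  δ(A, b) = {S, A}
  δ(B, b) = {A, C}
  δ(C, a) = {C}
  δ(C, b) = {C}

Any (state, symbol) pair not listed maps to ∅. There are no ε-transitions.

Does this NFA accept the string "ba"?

No

Start in {S}.
Read 'b': {S} → {D}.
Read 'a': {D} → ∅.
The final set ∅ contains no accepting state.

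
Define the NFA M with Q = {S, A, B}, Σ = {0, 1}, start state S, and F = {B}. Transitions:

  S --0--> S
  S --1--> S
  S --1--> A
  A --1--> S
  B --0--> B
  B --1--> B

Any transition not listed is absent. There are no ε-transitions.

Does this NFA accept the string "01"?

No

Start in {S}.
Read '0': S→{S}; now {S}.
Read '1': S→{S, A}; now {S, A}.
The final set {S, A} contains no accepting state.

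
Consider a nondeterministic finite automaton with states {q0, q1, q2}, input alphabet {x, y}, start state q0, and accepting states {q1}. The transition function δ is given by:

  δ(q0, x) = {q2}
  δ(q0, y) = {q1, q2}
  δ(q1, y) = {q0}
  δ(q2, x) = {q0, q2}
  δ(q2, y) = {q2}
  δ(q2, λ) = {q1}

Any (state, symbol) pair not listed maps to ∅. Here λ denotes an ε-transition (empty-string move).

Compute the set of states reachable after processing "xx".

{q0, q1, q2}

Start in {q0}.
Read 'x': q0→{q2}; union {q2}; ε-closure = {q1, q2}.
Read 'x': q1→∅, q2→{q0, q2}; union {q0, q2}; ε-closure = {q0, q1, q2}.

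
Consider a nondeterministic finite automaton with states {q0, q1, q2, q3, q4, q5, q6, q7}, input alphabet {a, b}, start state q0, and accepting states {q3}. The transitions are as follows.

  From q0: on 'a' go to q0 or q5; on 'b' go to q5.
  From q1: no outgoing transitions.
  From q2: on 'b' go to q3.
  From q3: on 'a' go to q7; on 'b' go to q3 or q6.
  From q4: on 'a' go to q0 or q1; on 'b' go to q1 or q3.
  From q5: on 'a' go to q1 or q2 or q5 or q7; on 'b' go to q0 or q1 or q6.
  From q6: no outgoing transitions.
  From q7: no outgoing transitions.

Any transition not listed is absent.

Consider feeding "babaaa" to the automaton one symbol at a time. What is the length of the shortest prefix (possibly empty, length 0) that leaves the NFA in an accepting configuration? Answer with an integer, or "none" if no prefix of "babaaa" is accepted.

Start in {q0}.
Read 'b': q0→{q5}; now {q5}.
Read 'a': q5→{q1, q2, q5, q7}; now {q1, q2, q5, q7}.
Read 'b': q1→∅, q2→{q3}, q5→{q0, q1, q6}, q7→∅; now {q0, q1, q3, q6}.
None of the earlier sets intersect F, but {q0, q1, q3, q6} does.

3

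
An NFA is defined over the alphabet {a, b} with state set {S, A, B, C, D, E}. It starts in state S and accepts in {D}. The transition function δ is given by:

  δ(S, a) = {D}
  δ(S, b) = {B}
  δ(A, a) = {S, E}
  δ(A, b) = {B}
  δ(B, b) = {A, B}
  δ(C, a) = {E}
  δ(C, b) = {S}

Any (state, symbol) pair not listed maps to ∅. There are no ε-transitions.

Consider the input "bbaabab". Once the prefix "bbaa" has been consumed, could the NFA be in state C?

Start in {S}.
Read 'b': S→{B}; now {B}.
Read 'b': B→{A, B}; now {A, B}.
Read 'a': A→{S, E}, B→∅; now {S, E}.
Read 'a': S→{D}, E→∅; now {D}.
State C is not in {D}.

No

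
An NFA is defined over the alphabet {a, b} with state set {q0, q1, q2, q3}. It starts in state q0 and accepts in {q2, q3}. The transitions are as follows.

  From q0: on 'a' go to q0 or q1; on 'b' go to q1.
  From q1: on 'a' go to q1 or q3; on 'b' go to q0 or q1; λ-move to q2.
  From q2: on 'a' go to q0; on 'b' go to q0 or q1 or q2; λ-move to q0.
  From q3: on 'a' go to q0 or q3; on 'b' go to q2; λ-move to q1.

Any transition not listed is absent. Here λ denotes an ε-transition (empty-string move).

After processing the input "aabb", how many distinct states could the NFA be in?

3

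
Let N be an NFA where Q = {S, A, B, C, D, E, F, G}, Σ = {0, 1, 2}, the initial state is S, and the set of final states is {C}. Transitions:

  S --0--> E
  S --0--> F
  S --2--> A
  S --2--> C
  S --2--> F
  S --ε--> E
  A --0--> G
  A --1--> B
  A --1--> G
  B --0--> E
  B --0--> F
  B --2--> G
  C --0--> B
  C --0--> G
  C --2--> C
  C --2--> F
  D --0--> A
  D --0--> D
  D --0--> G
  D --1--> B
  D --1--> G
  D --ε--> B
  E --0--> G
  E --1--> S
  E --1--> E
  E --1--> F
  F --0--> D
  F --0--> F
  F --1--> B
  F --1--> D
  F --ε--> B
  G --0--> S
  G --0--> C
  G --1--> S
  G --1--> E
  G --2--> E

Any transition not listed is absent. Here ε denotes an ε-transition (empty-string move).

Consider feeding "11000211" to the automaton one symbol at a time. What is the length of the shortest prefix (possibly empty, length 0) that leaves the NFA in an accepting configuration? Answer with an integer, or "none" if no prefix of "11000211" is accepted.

4

Start: ε-closure({S}) = {S, E}.
Read '1': {S, E} → {S, B, E, F}.
Read '1': {S, B, E, F} → {S, B, D, E, F}.
Read '0': {S, B, D, E, F} → {A, B, D, E, F, G}.
Read '0': {A, B, D, E, F, G} → {S, A, B, C, D, E, F, G}.
None of the earlier sets intersect F, but {S, A, B, C, D, E, F, G} does.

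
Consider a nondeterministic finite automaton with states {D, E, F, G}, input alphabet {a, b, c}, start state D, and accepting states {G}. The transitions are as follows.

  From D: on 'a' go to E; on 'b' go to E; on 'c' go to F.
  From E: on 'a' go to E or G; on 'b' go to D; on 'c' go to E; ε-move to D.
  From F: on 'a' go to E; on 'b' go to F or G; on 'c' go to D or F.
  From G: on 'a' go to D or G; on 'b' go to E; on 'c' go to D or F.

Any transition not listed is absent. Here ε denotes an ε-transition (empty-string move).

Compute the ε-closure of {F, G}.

Begin with {F, G}.
No ε-moves leave this set, so the closure equals the set itself.

{F, G}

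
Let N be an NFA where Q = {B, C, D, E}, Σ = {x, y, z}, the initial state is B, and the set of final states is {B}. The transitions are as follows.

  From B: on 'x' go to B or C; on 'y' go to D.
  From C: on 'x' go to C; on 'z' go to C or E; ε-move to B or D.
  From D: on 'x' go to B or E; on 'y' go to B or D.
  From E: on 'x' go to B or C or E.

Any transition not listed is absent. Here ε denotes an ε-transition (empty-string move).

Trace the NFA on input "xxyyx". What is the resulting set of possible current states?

{B, C, D, E}

Start in {B}.
Read 'x': B→{B, C}; union {B, C}; ε-closure = {B, C, D}.
Read 'x': B→{B, C}, C→{C}, D→{B, E}; union {B, C, E}; ε-closure = {B, C, D, E}.
Read 'y': B→{D}, C→∅, D→{B, D}, E→∅; now {B, D}.
Read 'y': B→{D}, D→{B, D}; now {B, D}.
Read 'x': B→{B, C}, D→{B, E}; union {B, C, E}; ε-closure = {B, C, D, E}.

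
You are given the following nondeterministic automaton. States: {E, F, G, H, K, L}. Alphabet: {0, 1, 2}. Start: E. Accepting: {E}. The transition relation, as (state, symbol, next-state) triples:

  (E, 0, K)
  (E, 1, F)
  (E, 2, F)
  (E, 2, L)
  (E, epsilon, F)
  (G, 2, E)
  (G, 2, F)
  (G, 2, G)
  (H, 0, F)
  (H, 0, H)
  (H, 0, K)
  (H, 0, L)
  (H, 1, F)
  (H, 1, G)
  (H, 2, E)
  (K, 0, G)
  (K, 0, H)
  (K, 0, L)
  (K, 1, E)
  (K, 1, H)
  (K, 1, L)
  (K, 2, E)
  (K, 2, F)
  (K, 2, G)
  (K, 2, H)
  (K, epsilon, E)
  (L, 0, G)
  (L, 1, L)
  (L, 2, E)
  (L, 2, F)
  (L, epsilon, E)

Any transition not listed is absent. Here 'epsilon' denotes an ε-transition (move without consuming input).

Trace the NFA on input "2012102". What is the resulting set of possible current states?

Start: ε-closure({E}) = {E, F}.
Read '2': {E, F} → {E, F, L}.
Read '0': {E, F, L} → {E, F, G, K}.
Read '1': {E, F, G, K} → {E, F, H, L}.
Read '2': {E, F, H, L} → {E, F, L}.
Read '1': {E, F, L} → {E, F, L}.
Read '0': {E, F, L} → {E, F, G, K}.
Read '2': {E, F, G, K} → {E, F, G, H, L}.

{E, F, G, H, L}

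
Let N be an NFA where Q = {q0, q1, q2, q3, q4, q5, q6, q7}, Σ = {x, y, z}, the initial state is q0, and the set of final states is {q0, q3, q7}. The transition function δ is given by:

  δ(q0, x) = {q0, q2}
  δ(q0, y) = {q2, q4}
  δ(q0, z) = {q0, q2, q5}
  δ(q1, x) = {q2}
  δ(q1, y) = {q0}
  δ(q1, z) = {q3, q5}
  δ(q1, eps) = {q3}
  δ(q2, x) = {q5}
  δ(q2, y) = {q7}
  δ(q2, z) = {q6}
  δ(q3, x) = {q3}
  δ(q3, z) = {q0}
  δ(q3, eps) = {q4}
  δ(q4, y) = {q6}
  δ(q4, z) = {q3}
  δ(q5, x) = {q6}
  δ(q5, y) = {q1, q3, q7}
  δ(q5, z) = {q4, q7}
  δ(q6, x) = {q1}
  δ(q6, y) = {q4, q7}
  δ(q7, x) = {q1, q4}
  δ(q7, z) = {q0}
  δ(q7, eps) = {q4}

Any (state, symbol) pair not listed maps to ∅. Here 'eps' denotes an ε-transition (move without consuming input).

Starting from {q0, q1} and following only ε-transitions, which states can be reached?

Begin with {q0, q1}.
ε-move q1 → q3; add q3.
ε-move q3 → q4; add q4.

{q0, q1, q3, q4}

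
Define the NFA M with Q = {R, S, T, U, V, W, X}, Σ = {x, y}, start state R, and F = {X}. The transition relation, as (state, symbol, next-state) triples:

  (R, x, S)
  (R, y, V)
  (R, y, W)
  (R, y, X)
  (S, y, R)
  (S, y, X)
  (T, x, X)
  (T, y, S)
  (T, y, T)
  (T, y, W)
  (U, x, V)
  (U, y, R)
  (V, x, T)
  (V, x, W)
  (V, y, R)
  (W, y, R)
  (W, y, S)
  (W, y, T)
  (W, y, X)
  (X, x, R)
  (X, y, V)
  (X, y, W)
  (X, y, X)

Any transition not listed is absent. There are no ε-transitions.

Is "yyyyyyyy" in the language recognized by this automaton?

Start in {R}.
Read 'y': {R} → {V, W, X}.
Read 'y': {V, W, X} → {R, S, T, V, W, X}.
Read 'y': {R, S, T, V, W, X} → {R, S, T, V, W, X}.
Read 'y': {R, S, T, V, W, X} → {R, S, T, V, W, X}.
Read 'y': {R, S, T, V, W, X} → {R, S, T, V, W, X}.
Read 'y': {R, S, T, V, W, X} → {R, S, T, V, W, X}.
Read 'y': {R, S, T, V, W, X} → {R, S, T, V, W, X}.
Read 'y': {R, S, T, V, W, X} → {R, S, T, V, W, X}.
The final set {R, S, T, V, W, X} contains the accepting state X.

Yes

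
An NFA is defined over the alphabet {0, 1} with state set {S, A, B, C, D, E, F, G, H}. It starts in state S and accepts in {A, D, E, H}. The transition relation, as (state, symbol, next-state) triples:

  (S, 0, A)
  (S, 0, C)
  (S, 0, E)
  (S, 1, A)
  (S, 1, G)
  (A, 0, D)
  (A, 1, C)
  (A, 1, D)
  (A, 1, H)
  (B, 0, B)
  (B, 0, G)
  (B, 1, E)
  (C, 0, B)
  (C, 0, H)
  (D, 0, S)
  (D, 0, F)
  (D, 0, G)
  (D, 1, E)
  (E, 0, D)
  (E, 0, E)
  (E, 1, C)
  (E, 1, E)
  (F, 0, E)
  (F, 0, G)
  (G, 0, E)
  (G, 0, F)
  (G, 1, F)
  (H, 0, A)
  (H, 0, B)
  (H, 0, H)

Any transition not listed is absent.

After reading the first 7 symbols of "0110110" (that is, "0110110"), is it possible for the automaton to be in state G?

Start in {S}.
Read '0': {S} → {A, C, E}.
Read '1': {A, C, E} → {C, D, E, H}.
Read '1': {C, D, E, H} → {C, E}.
Read '0': {C, E} → {B, D, E, H}.
Read '1': {B, D, E, H} → {C, E}.
Read '1': {C, E} → {C, E}.
Read '0': {C, E} → {B, D, E, H}.
State G is not in {B, D, E, H}.

No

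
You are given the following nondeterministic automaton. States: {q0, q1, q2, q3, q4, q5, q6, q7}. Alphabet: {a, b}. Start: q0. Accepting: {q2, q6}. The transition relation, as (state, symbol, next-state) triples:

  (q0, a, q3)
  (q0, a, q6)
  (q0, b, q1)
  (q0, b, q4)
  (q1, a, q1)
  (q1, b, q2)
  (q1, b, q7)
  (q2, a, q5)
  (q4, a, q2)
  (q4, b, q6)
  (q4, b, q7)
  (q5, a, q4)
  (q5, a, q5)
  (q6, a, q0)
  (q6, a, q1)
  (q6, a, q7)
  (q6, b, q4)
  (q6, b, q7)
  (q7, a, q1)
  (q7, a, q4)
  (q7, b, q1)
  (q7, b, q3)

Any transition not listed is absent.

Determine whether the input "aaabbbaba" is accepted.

Yes

Start in {q0}.
Read 'a': q0→{q3, q6}; now {q3, q6}.
Read 'a': q3→∅, q6→{q0, q1, q7}; now {q0, q1, q7}.
Read 'a': q0→{q3, q6}, q1→{q1}, q7→{q1, q4}; now {q1, q3, q4, q6}.
Read 'b': q1→{q2, q7}, q3→∅, q4→{q6, q7}, q6→{q4, q7}; now {q2, q4, q6, q7}.
Read 'b': q2→∅, q4→{q6, q7}, q6→{q4, q7}, q7→{q1, q3}; now {q1, q3, q4, q6, q7}.
Read 'b': q1→{q2, q7}, q3→∅, q4→{q6, q7}, q6→{q4, q7}, q7→{q1, q3}; now {q1, q2, q3, q4, q6, q7}.
Read 'a': q1→{q1}, q2→{q5}, q3→∅, q4→{q2}, q6→{q0, q1, q7}, q7→{q1, q4}; now {q0, q1, q2, q4, q5, q7}.
Read 'b': q0→{q1, q4}, q1→{q2, q7}, q2→∅, q4→{q6, q7}, q5→∅, q7→{q1, q3}; now {q1, q2, q3, q4, q6, q7}.
Read 'a': q1→{q1}, q2→{q5}, q3→∅, q4→{q2}, q6→{q0, q1, q7}, q7→{q1, q4}; now {q0, q1, q2, q4, q5, q7}.
The final set {q0, q1, q2, q4, q5, q7} contains the accepting state q2.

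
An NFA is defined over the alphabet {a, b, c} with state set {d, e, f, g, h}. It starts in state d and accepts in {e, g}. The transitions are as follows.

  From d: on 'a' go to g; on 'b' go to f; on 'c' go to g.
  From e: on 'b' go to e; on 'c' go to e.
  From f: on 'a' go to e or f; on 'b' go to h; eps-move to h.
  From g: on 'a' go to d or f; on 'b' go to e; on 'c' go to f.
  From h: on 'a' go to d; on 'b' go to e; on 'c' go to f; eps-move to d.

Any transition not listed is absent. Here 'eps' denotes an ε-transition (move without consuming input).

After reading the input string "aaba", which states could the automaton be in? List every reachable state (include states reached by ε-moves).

{d, e, f, g, h}

Start in {d}.
Read 'a': d→{g}; now {g}.
Read 'a': g→{d, f}; union {d, f}; ε-closure = {d, f, h}.
Read 'b': d→{f}, f→{h}, h→{e}; union {e, f, h}; ε-closure = {d, e, f, h}.
Read 'a': d→{g}, e→∅, f→{e, f}, h→{d}; union {d, e, f, g}; ε-closure = {d, e, f, g, h}.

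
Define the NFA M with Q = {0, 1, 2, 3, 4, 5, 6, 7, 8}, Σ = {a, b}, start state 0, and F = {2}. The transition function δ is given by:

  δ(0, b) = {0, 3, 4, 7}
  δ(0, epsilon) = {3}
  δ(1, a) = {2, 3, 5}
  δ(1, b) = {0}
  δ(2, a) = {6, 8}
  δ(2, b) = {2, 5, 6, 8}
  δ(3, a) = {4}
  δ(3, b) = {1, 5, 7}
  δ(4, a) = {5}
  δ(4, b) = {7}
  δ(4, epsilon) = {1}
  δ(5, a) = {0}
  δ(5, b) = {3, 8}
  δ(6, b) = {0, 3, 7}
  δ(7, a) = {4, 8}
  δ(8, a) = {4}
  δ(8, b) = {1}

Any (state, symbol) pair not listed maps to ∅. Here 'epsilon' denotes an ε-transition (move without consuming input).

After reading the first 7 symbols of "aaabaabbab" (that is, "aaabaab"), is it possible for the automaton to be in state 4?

Yes

Start: ε-closure({0}) = {0, 3}.
Read 'a': {0, 3} → {1, 4}.
Read 'a': {1, 4} → {2, 3, 5}.
Read 'a': {2, 3, 5} → {0, 1, 3, 4, 6, 8}.
Read 'b': {0, 1, 3, 4, 6, 8} → {0, 1, 3, 4, 5, 7}.
Read 'a': {0, 1, 3, 4, 5, 7} → {0, 1, 2, 3, 4, 5, 8}.
Read 'a': {0, 1, 2, 3, 4, 5, 8} → {0, 1, 2, 3, 4, 5, 6, 8}.
Read 'b': {0, 1, 2, 3, 4, 5, 6, 8} → {0, 1, 2, 3, 4, 5, 6, 7, 8}.
State 4 is in {0, 1, 2, 3, 4, 5, 6, 7, 8}.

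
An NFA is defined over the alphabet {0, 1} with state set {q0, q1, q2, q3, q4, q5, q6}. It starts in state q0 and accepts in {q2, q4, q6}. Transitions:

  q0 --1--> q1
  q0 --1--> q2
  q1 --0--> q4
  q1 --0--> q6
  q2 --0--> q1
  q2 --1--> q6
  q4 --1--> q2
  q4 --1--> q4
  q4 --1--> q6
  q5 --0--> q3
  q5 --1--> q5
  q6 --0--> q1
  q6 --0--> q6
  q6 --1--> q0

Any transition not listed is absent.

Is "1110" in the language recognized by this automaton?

No

Start in {q0}.
Read '1': {q0} → {q1, q2}.
Read '1': {q1, q2} → {q6}.
Read '1': {q6} → {q0}.
Read '0': {q0} → ∅.
The final set ∅ contains no accepting state.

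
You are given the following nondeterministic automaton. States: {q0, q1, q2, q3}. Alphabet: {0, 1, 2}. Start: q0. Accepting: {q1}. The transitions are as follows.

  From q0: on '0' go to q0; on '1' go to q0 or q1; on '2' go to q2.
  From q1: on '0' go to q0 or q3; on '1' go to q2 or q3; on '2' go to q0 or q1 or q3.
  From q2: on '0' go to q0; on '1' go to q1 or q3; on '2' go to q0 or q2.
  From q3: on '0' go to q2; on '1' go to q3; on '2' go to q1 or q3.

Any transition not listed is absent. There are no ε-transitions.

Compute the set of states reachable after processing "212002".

Start in {q0}.
Read '2': {q0} → {q2}.
Read '1': {q2} → {q1, q3}.
Read '2': {q1, q3} → {q0, q1, q3}.
Read '0': {q0, q1, q3} → {q0, q2, q3}.
Read '0': {q0, q2, q3} → {q0, q2}.
Read '2': {q0, q2} → {q0, q2}.

{q0, q2}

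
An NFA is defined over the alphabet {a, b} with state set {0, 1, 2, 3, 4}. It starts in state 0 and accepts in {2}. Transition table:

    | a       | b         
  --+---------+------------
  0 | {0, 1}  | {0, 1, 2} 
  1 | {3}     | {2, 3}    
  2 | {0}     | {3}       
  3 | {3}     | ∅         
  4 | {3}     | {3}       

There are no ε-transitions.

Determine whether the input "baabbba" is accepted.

Start in {0}.
Read 'b': 0→{0, 1, 2}; now {0, 1, 2}.
Read 'a': 0→{0, 1}, 1→{3}, 2→{0}; now {0, 1, 3}.
Read 'a': 0→{0, 1}, 1→{3}, 3→{3}; now {0, 1, 3}.
Read 'b': 0→{0, 1, 2}, 1→{2, 3}, 3→∅; now {0, 1, 2, 3}.
Read 'b': 0→{0, 1, 2}, 1→{2, 3}, 2→{3}, 3→∅; now {0, 1, 2, 3}.
Read 'b': 0→{0, 1, 2}, 1→{2, 3}, 2→{3}, 3→∅; now {0, 1, 2, 3}.
Read 'a': 0→{0, 1}, 1→{3}, 2→{0}, 3→{3}; now {0, 1, 3}.
The final set {0, 1, 3} contains no accepting state.

No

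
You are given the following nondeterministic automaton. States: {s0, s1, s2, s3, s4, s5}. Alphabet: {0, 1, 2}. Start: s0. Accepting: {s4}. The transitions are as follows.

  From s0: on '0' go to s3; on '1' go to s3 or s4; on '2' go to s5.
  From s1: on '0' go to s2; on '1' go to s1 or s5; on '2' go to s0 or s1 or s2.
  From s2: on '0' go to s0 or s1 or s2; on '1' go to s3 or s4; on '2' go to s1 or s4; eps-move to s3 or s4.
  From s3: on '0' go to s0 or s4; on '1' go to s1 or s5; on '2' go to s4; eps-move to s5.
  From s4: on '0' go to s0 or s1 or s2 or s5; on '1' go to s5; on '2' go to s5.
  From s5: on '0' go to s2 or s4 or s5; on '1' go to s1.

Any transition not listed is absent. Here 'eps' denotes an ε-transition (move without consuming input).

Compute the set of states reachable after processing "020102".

Start in {s0}.
Read '0': s0→{s3}; union {s3}; ε-closure = {s3, s5}.
Read '2': s3→{s4}, s5→∅; now {s4}.
Read '0': s4→{s0, s1, s2, s5}; union {s0, s1, s2, s5}; ε-closure = {s0, s1, s2, s3, s4, s5}.
Read '1': s0→{s3, s4}, s1→{s1, s5}, s2→{s3, s4}, s3→{s1, s5}, s4→{s5}, s5→{s1}; now {s1, s3, s4, s5}.
Read '0': s1→{s2}, s3→{s0, s4}, s4→{s0, s1, s2, s5}, s5→{s2, s4, s5}; union {s0, s1, s2, s4, s5}; ε-closure = {s0, s1, s2, s3, s4, s5}.
Read '2': s0→{s5}, s1→{s0, s1, s2}, s2→{s1, s4}, s3→{s4}, s4→{s5}, s5→∅; union {s0, s1, s2, s4, s5}; ε-closure = {s0, s1, s2, s3, s4, s5}.

{s0, s1, s2, s3, s4, s5}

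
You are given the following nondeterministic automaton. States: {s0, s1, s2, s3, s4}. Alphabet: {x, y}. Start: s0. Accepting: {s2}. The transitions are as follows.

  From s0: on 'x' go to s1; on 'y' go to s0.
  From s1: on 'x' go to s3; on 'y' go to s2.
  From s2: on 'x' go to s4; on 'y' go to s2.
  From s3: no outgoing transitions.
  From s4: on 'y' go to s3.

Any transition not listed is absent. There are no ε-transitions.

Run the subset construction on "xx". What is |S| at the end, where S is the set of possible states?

1

Start in {s0}.
Read 'x': {s0} → {s1}.
Read 'x': {s1} → {s3}.
That set has 1 state.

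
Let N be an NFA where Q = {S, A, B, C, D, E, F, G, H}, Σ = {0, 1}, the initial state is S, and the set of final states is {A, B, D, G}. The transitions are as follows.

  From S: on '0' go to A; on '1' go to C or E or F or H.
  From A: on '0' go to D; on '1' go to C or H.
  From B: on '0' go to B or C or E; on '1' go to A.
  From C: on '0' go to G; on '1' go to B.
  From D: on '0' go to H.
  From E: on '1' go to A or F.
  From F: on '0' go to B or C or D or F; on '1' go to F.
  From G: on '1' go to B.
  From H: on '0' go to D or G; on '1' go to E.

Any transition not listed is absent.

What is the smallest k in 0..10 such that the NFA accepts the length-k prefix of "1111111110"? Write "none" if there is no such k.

Start in {S}.
Read '1': {S} → {C, E, F, H}.
Read '1': {C, E, F, H} → {A, B, E, F}.
None of the earlier sets intersect F, but {A, B, E, F} does.

2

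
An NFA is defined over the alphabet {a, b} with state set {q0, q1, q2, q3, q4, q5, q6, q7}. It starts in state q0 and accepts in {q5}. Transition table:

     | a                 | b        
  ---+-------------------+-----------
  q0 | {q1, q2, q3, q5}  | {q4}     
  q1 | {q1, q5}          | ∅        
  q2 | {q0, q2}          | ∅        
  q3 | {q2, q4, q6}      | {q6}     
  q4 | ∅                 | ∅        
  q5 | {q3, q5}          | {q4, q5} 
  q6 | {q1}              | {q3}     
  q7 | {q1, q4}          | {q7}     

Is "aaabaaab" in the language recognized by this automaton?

Start in {q0}.
Read 'a': q0→{q1, q2, q3, q5}; now {q1, q2, q3, q5}.
Read 'a': q1→{q1, q5}, q2→{q0, q2}, q3→{q2, q4, q6}, q5→{q3, q5}; now {q0, q1, q2, q3, q4, q5, q6}.
Read 'a': q0→{q1, q2, q3, q5}, q1→{q1, q5}, q2→{q0, q2}, q3→{q2, q4, q6}, q4→∅, q5→{q3, q5}, q6→{q1}; now {q0, q1, q2, q3, q4, q5, q6}.
Read 'b': q0→{q4}, q1→∅, q2→∅, q3→{q6}, q4→∅, q5→{q4, q5}, q6→{q3}; now {q3, q4, q5, q6}.
Read 'a': q3→{q2, q4, q6}, q4→∅, q5→{q3, q5}, q6→{q1}; now {q1, q2, q3, q4, q5, q6}.
Read 'a': q1→{q1, q5}, q2→{q0, q2}, q3→{q2, q4, q6}, q4→∅, q5→{q3, q5}, q6→{q1}; now {q0, q1, q2, q3, q4, q5, q6}.
Read 'a': q0→{q1, q2, q3, q5}, q1→{q1, q5}, q2→{q0, q2}, q3→{q2, q4, q6}, q4→∅, q5→{q3, q5}, q6→{q1}; now {q0, q1, q2, q3, q4, q5, q6}.
Read 'b': q0→{q4}, q1→∅, q2→∅, q3→{q6}, q4→∅, q5→{q4, q5}, q6→{q3}; now {q3, q4, q5, q6}.
The final set {q3, q4, q5, q6} contains the accepting state q5.

Yes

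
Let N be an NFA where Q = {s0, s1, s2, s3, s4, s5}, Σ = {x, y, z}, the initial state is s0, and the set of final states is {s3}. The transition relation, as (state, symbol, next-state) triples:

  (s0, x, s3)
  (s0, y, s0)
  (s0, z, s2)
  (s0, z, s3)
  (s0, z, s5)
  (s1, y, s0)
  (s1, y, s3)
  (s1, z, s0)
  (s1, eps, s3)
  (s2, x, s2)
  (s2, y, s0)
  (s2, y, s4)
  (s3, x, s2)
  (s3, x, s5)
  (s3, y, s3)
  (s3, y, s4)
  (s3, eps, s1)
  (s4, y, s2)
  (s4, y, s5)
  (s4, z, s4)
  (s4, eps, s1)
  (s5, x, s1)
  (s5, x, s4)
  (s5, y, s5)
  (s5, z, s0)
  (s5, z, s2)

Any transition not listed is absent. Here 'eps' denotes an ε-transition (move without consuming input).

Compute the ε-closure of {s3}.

{s1, s3}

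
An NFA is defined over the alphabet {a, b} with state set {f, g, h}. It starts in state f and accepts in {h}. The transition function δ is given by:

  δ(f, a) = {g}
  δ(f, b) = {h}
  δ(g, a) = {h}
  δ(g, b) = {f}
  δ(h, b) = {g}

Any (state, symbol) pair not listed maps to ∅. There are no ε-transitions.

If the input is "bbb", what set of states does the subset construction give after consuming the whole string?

Start in {f}.
Read 'b': {f} → {h}.
Read 'b': {h} → {g}.
Read 'b': {g} → {f}.

{f}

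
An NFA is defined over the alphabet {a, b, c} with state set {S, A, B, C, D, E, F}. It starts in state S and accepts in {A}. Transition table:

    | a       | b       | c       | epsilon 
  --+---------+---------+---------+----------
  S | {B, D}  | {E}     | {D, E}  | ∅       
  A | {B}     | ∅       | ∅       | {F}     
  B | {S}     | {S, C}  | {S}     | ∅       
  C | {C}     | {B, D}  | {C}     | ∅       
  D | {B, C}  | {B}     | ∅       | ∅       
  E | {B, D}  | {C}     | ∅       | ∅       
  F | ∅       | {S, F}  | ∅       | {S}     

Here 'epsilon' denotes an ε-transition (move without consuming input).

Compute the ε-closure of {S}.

{S}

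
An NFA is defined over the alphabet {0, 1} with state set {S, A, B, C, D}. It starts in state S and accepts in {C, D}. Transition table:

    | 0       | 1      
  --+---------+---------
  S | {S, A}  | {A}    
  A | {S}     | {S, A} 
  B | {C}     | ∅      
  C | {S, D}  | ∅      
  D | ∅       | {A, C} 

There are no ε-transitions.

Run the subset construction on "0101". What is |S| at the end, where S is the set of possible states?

Start in {S}.
Read '0': S→{S, A}; now {S, A}.
Read '1': S→{A}, A→{S, A}; now {S, A}.
Read '0': S→{S, A}, A→{S}; now {S, A}.
Read '1': S→{A}, A→{S, A}; now {S, A}.
That set has 2 states.

2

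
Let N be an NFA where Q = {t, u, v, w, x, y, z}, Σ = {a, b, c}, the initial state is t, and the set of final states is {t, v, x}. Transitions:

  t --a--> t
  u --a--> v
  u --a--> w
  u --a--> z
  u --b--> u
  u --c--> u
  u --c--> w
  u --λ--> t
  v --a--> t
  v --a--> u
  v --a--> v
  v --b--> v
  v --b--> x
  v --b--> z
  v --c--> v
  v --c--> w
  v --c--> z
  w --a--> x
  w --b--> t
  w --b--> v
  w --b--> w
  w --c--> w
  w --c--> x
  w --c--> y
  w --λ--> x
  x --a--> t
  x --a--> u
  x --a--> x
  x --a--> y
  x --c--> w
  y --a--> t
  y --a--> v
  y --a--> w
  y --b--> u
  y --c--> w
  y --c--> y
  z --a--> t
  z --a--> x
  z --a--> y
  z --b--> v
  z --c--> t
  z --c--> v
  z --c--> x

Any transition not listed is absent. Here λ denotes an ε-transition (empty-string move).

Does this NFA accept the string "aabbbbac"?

Start in {t}.
Read 'a': t→{t}; now {t}.
Read 'a': t→{t}; now {t}.
Read 'b': t→∅; now ∅.
The set is empty and remains empty for the remaining 5 symbols.
The final set ∅ contains no accepting state.

No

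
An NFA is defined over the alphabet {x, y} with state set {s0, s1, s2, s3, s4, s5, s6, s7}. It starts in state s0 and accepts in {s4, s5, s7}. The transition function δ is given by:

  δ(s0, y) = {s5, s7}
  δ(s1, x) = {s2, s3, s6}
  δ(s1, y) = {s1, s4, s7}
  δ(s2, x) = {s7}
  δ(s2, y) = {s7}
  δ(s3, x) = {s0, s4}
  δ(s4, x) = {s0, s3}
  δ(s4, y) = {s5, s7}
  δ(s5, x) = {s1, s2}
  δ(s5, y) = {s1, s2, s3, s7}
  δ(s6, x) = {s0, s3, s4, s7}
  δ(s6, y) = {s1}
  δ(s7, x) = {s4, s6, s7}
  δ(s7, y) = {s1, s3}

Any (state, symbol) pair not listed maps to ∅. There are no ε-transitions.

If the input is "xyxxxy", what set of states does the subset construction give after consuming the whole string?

Start in {s0}.
Read 'x': s0→∅; now ∅.
The set is empty and remains empty for the remaining 5 symbols.

∅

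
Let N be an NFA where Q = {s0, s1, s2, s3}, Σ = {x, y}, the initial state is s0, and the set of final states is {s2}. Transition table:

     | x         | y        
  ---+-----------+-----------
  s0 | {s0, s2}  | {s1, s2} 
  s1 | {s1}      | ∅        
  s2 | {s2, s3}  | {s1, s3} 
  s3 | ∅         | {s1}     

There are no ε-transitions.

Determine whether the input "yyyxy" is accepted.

Start in {s0}.
Read 'y': s0→{s1, s2}; now {s1, s2}.
Read 'y': s1→∅, s2→{s1, s3}; now {s1, s3}.
Read 'y': s1→∅, s3→{s1}; now {s1}.
Read 'x': s1→{s1}; now {s1}.
Read 'y': s1→∅; now ∅.
The final set ∅ contains no accepting state.

No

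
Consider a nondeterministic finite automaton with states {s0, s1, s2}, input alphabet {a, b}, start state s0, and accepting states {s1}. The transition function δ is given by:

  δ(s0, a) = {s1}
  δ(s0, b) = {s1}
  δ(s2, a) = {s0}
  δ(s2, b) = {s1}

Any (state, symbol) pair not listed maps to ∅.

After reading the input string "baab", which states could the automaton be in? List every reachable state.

∅

Start in {s0}.
Read 'b': {s0} → {s1}.
Read 'a': {s1} → ∅.
The set is empty and remains empty for the remaining 2 symbols.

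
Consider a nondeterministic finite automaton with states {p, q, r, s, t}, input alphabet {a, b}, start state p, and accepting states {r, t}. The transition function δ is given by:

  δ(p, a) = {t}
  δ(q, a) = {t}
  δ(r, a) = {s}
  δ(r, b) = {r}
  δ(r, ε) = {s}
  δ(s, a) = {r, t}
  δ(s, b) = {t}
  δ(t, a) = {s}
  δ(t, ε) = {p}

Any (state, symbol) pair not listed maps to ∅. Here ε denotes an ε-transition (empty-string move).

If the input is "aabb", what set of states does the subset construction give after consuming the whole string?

∅

Start in {p}.
Read 'a': {p} → {p, t}.
Read 'a': {p, t} → {p, s, t}.
Read 'b': {p, s, t} → {p, t}.
Read 'b': {p, t} → ∅.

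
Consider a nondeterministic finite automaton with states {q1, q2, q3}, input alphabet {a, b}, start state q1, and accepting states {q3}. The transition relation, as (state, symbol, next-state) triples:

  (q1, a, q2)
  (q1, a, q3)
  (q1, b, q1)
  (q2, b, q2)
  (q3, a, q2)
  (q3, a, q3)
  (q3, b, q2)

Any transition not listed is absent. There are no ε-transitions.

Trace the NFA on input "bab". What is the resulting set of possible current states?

{q2}

Start in {q1}.
Read 'b': q1→{q1}; now {q1}.
Read 'a': q1→{q2, q3}; now {q2, q3}.
Read 'b': q2→{q2}, q3→{q2}; now {q2}.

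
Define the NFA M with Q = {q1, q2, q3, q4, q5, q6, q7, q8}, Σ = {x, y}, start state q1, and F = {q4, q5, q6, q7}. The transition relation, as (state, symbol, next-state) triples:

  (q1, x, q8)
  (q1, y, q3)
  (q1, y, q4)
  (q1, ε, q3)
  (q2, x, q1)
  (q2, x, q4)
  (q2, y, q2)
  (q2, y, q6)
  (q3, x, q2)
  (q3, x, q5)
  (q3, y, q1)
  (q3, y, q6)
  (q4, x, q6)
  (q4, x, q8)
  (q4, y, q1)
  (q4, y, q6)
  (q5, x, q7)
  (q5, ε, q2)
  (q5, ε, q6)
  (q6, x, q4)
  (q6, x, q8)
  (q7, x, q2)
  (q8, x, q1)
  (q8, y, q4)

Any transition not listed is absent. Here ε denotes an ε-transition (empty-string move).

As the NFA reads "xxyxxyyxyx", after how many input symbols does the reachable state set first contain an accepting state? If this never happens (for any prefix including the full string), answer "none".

1

Start: ε-closure({q1}) = {q1, q3}.
Read 'x': {q1, q3} → {q2, q5, q6, q8}.
None of the earlier sets intersect F, but {q2, q5, q6, q8} does.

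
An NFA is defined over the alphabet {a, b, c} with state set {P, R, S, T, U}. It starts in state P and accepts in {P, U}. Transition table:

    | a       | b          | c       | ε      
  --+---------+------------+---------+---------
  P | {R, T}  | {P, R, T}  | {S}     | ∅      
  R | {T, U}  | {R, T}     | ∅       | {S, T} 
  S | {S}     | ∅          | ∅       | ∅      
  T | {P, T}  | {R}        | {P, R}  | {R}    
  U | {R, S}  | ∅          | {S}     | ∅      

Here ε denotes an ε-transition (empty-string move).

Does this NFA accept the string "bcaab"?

Yes

Start in {P}.
Read 'b': {P} → {P, R, S, T}.
Read 'c': {P, R, S, T} → {P, R, S, T}.
Read 'a': {P, R, S, T} → {P, R, S, T, U}.
Read 'a': {P, R, S, T, U} → {P, R, S, T, U}.
Read 'b': {P, R, S, T, U} → {P, R, S, T}.
The final set {P, R, S, T} contains the accepting state P.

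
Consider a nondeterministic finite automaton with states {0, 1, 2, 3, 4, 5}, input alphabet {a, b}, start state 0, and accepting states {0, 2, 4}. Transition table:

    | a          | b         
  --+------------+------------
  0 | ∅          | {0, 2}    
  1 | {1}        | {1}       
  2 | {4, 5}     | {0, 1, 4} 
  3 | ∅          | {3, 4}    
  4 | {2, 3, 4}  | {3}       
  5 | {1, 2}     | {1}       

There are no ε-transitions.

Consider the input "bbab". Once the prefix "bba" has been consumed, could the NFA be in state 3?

Start in {0}.
Read 'b': 0→{0, 2}; now {0, 2}.
Read 'b': 0→{0, 2}, 2→{0, 1, 4}; now {0, 1, 2, 4}.
Read 'a': 0→∅, 1→{1}, 2→{4, 5}, 4→{2, 3, 4}; now {1, 2, 3, 4, 5}.
State 3 is in {1, 2, 3, 4, 5}.

Yes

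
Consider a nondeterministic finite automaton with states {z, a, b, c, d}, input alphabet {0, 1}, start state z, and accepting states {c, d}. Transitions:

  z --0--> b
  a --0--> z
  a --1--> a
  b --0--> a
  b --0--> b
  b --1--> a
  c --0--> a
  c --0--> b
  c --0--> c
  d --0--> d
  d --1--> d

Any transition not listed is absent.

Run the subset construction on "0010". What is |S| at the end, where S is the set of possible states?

Start in {z}.
Read '0': {z} → {b}.
Read '0': {b} → {a, b}.
Read '1': {a, b} → {a}.
Read '0': {a} → {z}.
That set has 1 state.

1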